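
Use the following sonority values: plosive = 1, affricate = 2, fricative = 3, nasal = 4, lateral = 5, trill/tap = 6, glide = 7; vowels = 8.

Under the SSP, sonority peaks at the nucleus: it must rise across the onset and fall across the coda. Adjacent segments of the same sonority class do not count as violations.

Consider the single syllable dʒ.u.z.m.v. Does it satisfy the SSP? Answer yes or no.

no

Onset: /dʒ/ is an affricate (sonority 2); then the nucleus /u/ (sonority 8).
Onset profile 2-8 — rises to the nucleus.
Coda: /z/ is a fricative (sonority 3), /m/ is a nasal (sonority 4), /v/ is a fricative (sonority 3).
Coda profile 8-3-4-3 — does not fall throughout.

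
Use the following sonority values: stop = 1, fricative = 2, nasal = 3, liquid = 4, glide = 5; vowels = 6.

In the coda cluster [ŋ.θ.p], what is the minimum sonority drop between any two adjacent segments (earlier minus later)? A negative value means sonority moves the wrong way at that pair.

/ŋ/: nasal = 3.
/θ/: fricative = 2.
/p/: stop = 1.
/ŋ/→/θ/: change +1.
/θ/→/p/: change +1.
Minimum = 1.

1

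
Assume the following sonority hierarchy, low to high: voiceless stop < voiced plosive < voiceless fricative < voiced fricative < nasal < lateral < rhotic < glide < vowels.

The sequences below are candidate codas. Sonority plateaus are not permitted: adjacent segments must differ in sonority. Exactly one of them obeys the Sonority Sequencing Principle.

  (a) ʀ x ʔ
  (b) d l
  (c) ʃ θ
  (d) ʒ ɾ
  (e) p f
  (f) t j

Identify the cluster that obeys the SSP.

(a) sonority 7-3-1: well-formed.
(b) sonority 2-6: ill-formed.
(c) sonority 3-3: ill-formed.
(d) sonority 4-7: ill-formed.
(e) sonority 1-3: ill-formed.
(f) sonority 1-8: ill-formed.

a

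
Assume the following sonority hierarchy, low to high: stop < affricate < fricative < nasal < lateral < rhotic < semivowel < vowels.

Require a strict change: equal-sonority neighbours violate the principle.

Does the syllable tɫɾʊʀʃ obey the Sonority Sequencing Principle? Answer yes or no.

Onset: /t/ is a stop (sonority 1), /ɫ/ is a lateral (sonority 5), /ɾ/ is a rhotic (sonority 6); then the nucleus /ʊ/ (sonority 8).
Onset profile 1-5-6-8 — rises to the nucleus.
Coda: /ʀ/ is a rhotic (sonority 6), /ʃ/ is a fricative (sonority 3).
Coda profile 8-6-3 — falls from the nucleus.

yes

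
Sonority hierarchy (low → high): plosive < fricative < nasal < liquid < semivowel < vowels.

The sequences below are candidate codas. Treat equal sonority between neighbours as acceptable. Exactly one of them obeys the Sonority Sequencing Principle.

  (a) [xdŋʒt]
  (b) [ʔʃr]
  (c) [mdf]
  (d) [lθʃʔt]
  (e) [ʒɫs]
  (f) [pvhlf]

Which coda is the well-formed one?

d

(a) 2-1-3-2-1 → violates
(b) 1-2-4 → violates
(c) 3-1-2 → violates
(d) 4-2-2-1-1 → obeys
(e) 2-4-2 → violates
(f) 1-2-2-4-2 → violates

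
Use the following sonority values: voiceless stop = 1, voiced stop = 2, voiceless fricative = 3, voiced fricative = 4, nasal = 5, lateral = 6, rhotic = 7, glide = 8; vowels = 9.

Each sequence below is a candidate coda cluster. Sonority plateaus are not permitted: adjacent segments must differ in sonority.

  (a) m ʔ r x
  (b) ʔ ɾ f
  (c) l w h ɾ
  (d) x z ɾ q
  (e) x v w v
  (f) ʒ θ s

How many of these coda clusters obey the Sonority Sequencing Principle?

(a) sonority 5-1-7-3: ill-formed.
(b) sonority 1-7-3: ill-formed.
(c) sonority 6-8-3-7: ill-formed.
(d) sonority 3-4-7-1: ill-formed.
(e) sonority 3-4-8-4: ill-formed.
(f) sonority 4-3-3: ill-formed.

0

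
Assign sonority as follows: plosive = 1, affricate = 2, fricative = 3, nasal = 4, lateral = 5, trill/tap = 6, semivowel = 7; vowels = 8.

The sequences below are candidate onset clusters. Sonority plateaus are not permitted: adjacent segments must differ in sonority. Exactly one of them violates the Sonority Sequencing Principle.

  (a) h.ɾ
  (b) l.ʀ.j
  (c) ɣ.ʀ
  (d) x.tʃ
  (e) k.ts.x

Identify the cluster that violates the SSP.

d

(a) h.ɾ: profile 3-6 — obeys.
(b) l.ʀ.j: profile 5-6-7 — obeys.
(c) ɣ.ʀ: profile 3-6 — obeys.
(d) x.tʃ: profile 3-2 — violates.
(e) k.ts.x: profile 1-2-3 — obeys.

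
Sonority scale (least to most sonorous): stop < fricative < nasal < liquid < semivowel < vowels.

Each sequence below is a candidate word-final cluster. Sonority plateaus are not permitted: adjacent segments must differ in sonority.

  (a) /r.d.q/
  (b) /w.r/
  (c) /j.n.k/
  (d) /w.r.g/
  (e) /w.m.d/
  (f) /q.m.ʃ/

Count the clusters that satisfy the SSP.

4

(a) sonority 4-1-1: ill-formed.
(b) sonority 5-4: well-formed.
(c) sonority 5-3-1: well-formed.
(d) sonority 5-4-1: well-formed.
(e) sonority 5-3-1: well-formed.
(f) sonority 1-3-2: ill-formed.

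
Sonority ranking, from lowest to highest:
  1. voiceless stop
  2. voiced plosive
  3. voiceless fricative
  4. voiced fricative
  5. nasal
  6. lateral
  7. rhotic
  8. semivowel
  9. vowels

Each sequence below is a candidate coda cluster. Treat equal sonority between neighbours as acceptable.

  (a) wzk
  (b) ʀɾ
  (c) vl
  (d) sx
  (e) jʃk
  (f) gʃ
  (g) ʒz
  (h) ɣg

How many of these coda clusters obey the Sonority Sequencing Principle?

(a) wzk: profile 8-4-1 — obeys.
(b) ʀɾ: profile 7-7 — obeys.
(c) vl: profile 4-6 — violates.
(d) sx: profile 3-3 — obeys.
(e) jʃk: profile 8-3-1 — obeys.
(f) gʃ: profile 2-3 — violates.
(g) ʒz: profile 4-4 — obeys.
(h) ɣg: profile 4-2 — obeys.

6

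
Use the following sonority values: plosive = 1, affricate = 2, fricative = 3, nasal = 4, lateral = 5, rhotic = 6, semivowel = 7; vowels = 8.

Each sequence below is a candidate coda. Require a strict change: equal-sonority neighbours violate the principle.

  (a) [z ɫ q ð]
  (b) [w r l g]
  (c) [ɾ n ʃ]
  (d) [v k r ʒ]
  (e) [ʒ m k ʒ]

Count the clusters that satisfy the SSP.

2

(a) 3-5-1-3 → violates
(b) 7-6-5-1 → obeys
(c) 6-4-3 → obeys
(d) 3-1-6-3 → violates
(e) 3-4-1-3 → violates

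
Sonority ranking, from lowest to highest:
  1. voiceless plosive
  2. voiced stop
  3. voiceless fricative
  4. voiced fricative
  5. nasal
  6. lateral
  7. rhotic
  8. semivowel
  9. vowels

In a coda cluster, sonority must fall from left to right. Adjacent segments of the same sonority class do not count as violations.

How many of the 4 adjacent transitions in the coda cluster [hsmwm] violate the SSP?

/h/ is a voiceless fricative (sonority 3).
/s/ is a voiceless fricative (sonority 3).
/m/ is a nasal (sonority 5).
/w/ is a semivowel (sonority 8).
/m/ is a nasal (sonority 5).
/h/→/s/: 3→3 (plateau, allowed) — ok.
/s/→/m/: 3→5 (does not fall) — violation.
/m/→/w/: 5→8 (does not fall) — violation.
/w/→/m/: 8→5 (falls) — ok.

2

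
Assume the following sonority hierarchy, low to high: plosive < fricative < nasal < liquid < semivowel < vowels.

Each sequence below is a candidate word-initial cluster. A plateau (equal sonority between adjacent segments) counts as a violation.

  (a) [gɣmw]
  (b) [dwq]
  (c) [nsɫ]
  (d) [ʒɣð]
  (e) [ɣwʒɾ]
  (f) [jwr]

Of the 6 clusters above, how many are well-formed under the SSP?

(a) [gɣmw]: profile 1-2-3-5 — obeys.
(b) [dwq]: profile 1-5-1 — violates.
(c) [nsɫ]: profile 3-2-4 — violates.
(d) [ʒɣð]: profile 2-2-2 — violates.
(e) [ɣwʒɾ]: profile 2-5-2-4 — violates.
(f) [jwr]: profile 5-5-4 — violates.

1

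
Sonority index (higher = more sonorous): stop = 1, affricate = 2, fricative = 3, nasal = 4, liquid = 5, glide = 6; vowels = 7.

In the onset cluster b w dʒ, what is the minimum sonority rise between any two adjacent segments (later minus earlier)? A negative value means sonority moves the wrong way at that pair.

/b/ is a stop (sonority 1).
/w/ is a glide (sonority 6).
/dʒ/ is an affricate (sonority 2).
/b/→/w/: change +5.
/w/→/dʒ/: change -4.
Minimum = -4.

-4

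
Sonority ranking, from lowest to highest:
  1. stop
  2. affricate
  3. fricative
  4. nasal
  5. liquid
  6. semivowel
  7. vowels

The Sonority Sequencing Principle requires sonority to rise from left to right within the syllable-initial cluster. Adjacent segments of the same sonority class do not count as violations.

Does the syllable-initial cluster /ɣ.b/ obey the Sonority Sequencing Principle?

no

/ɣ/: fricative = 3.
/b/: stop = 1.
The profile is 3-1. Between /ɣ/ (3) and /b/ (1) sonority does not rise, so the cluster violates the SSP.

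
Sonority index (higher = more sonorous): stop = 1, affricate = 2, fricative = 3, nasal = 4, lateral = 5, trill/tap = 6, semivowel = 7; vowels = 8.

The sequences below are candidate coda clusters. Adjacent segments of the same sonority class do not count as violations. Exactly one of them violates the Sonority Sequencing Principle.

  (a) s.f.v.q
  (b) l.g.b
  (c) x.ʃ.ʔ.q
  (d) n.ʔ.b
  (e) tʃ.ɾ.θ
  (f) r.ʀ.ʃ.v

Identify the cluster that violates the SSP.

(a) s.f.v.q: profile 3-3-3-1 — obeys.
(b) l.g.b: profile 5-1-1 — obeys.
(c) x.ʃ.ʔ.q: profile 3-3-1-1 — obeys.
(d) n.ʔ.b: profile 4-1-1 — obeys.
(e) tʃ.ɾ.θ: profile 2-6-3 — violates.
(f) r.ʀ.ʃ.v: profile 6-6-3-3 — obeys.

e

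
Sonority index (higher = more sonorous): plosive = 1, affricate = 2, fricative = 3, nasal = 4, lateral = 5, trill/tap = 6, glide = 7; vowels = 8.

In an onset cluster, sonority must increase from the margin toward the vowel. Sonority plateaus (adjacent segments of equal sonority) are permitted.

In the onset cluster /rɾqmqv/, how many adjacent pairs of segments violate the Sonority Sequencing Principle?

/r/ is a trill/tap (sonority 6).
/ɾ/ is a trill/tap (sonority 6).
/q/ is a plosive (sonority 1).
/m/ is a nasal (sonority 4).
/q/ is a plosive (sonority 1).
/v/ is a fricative (sonority 3).
/r/→/ɾ/: 6→6 (plateau, allowed) — ok.
/ɾ/→/q/: 6→1 (does not rise) — violation.
/q/→/m/: 1→4 (rises) — ok.
/m/→/q/: 4→1 (does not rise) — violation.
/q/→/v/: 1→3 (rises) — ok.

2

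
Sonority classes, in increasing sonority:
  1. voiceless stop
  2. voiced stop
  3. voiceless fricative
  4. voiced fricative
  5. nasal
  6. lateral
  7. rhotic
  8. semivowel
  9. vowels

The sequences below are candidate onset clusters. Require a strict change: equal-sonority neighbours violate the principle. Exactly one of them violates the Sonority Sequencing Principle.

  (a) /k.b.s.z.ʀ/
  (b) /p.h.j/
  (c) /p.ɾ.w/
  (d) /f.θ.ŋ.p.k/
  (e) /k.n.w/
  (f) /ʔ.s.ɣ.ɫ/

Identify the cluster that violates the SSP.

d

(a) sonority 1-2-3-4-7: well-formed.
(b) sonority 1-3-8: well-formed.
(c) sonority 1-7-8: well-formed.
(d) sonority 3-3-5-1-1: ill-formed.
(e) sonority 1-5-8: well-formed.
(f) sonority 1-3-4-6: well-formed.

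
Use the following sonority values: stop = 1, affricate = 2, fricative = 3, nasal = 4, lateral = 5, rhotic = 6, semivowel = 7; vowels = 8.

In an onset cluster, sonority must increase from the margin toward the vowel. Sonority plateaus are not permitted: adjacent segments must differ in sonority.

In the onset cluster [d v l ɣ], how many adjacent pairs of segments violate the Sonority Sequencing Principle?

1

/d/: stop = 1.
/v/: fricative = 3.
/l/: lateral = 5.
/ɣ/: fricative = 3.
/d/→/v/: 1→3 (rises) — ok.
/v/→/l/: 3→5 (rises) — ok.
/l/→/ɣ/: 5→3 (does not rise) — violation.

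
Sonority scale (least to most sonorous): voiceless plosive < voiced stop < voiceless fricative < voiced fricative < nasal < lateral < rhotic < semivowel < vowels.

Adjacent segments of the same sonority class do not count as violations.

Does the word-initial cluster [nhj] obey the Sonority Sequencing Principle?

no

/n/ is a nasal (sonority 5).
/h/ is a voiceless fricative (sonority 3).
/j/ is a semivowel (sonority 8).
The profile is 5-3-8. Between /n/ (5) and /h/ (3) sonority does not rise, so the cluster violates the SSP.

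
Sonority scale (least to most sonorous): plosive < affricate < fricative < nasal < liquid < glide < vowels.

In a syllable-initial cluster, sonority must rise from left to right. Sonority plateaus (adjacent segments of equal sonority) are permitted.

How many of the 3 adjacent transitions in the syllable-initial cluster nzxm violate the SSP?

/n/ — nasal, sonority 4.
/z/ — fricative, sonority 3.
/x/ — fricative, sonority 3.
/m/ — nasal, sonority 4.
/n/→/z/: 4→3 (does not rise) — violation.
/z/→/x/: 3→3 (plateau, allowed) — ok.
/x/→/m/: 3→4 (rises) — ok.

1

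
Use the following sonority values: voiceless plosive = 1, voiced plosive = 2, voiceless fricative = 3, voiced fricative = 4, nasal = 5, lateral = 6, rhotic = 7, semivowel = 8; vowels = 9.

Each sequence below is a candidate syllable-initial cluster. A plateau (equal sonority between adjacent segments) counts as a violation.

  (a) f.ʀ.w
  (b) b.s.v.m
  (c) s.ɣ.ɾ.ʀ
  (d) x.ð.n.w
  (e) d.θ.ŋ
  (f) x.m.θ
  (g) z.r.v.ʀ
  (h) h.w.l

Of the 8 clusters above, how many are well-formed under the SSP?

4

(a) sonority 3-7-8: well-formed.
(b) sonority 2-3-4-5: well-formed.
(c) sonority 3-4-7-7: ill-formed.
(d) sonority 3-4-5-8: well-formed.
(e) sonority 2-3-5: well-formed.
(f) sonority 3-5-3: ill-formed.
(g) sonority 4-7-4-7: ill-formed.
(h) sonority 3-8-6: ill-formed.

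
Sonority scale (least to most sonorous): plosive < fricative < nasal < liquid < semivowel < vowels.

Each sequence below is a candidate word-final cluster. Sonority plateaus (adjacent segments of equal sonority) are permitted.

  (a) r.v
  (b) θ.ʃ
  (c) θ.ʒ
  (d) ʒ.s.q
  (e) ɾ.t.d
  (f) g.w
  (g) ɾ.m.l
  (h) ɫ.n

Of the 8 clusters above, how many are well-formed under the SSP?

(a) 4-2 → obeys
(b) 2-2 → obeys
(c) 2-2 → obeys
(d) 2-2-1 → obeys
(e) 4-1-1 → obeys
(f) 1-5 → violates
(g) 4-3-4 → violates
(h) 4-3 → obeys

6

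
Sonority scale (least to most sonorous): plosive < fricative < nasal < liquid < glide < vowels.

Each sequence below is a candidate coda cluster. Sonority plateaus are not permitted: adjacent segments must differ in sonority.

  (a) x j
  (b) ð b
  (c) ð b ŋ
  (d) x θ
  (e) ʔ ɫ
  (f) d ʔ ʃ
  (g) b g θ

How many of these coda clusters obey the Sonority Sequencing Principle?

1

(a) sonority 2-5: ill-formed.
(b) sonority 2-1: well-formed.
(c) sonority 2-1-3: ill-formed.
(d) sonority 2-2: ill-formed.
(e) sonority 1-4: ill-formed.
(f) sonority 1-1-2: ill-formed.
(g) sonority 1-1-2: ill-formed.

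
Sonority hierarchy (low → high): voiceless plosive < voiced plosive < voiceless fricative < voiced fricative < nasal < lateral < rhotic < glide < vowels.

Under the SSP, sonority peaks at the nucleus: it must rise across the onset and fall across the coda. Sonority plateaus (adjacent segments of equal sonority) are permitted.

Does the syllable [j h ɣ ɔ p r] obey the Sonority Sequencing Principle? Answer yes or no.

no

Onset: /j/ is a glide (sonority 8), /h/ is a voiceless fricative (sonority 3), /ɣ/ is a voiced fricative (sonority 4); then the nucleus /ɔ/ (sonority 9).
Onset profile 8-3-4-9 — does not rise throughout.
Coda: /p/ is a voiceless plosive (sonority 1), /r/ is a rhotic (sonority 7).
Coda profile 9-1-7 — does not fall throughout.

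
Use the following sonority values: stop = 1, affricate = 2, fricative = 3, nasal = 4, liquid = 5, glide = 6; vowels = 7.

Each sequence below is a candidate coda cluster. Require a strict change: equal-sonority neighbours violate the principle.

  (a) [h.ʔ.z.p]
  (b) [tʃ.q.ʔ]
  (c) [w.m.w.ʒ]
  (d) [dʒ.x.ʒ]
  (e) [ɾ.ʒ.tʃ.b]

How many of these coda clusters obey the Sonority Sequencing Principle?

1

(a) sonority 3-1-3-1: ill-formed.
(b) sonority 2-1-1: ill-formed.
(c) sonority 6-4-6-3: ill-formed.
(d) sonority 2-3-3: ill-formed.
(e) sonority 5-3-2-1: well-formed.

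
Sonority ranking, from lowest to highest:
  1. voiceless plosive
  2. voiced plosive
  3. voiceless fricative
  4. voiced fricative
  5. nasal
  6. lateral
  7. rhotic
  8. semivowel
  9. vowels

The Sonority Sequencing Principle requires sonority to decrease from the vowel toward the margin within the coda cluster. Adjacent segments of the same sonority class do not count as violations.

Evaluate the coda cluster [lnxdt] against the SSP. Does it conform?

/l/ is a lateral (sonority 6).
/n/ is a nasal (sonority 5).
/x/ is a voiceless fricative (sonority 3).
/d/ is a voiced plosive (sonority 2).
/t/ is a voiceless plosive (sonority 1).
The profile 6-5-3-2-1 strictly falls, so the coda cluster satisfies the SSP.

yes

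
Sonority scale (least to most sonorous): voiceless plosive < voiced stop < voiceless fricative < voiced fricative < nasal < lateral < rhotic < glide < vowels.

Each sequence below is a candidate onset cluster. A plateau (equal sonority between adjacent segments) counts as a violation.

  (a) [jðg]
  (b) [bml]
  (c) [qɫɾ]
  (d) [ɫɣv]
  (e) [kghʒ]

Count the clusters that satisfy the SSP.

(a) sonority 8-4-2: ill-formed.
(b) sonority 2-5-6: well-formed.
(c) sonority 1-6-7: well-formed.
(d) sonority 6-4-4: ill-formed.
(e) sonority 1-2-3-4: well-formed.

3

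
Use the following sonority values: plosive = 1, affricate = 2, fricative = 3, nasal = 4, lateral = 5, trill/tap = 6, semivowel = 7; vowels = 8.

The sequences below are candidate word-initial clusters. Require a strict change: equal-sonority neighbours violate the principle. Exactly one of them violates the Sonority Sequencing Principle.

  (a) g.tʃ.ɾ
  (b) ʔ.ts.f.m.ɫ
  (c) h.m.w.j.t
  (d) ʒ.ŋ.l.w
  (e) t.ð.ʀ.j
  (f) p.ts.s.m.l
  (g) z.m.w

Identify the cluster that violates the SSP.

(a) 1-2-6 → obeys
(b) 1-2-3-4-5 → obeys
(c) 3-4-7-7-1 → violates
(d) 3-4-5-7 → obeys
(e) 1-3-6-7 → obeys
(f) 1-2-3-4-5 → obeys
(g) 3-4-7 → obeys

c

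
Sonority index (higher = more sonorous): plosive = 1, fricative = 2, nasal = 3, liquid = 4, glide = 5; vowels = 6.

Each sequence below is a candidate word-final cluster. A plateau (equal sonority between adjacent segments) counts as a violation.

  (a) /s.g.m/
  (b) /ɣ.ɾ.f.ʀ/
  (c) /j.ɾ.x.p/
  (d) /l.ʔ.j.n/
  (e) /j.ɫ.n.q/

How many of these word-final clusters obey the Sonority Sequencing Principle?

2

(a) sonority 2-1-3: ill-formed.
(b) sonority 2-4-2-4: ill-formed.
(c) sonority 5-4-2-1: well-formed.
(d) sonority 4-1-5-3: ill-formed.
(e) sonority 5-4-3-1: well-formed.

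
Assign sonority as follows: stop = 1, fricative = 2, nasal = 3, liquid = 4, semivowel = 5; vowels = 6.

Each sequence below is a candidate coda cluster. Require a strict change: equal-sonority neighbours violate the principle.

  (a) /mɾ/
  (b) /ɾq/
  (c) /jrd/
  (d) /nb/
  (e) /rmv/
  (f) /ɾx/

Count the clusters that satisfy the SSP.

5

(a) 3-4 → violates
(b) 4-1 → obeys
(c) 5-4-1 → obeys
(d) 3-1 → obeys
(e) 4-3-2 → obeys
(f) 4-2 → obeys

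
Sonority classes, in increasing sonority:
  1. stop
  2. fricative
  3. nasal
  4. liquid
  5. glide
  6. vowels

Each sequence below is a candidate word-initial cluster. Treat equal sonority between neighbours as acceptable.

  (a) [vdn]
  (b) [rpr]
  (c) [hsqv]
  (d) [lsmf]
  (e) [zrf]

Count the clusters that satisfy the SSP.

(a) sonority 2-1-3: ill-formed.
(b) sonority 4-1-4: ill-formed.
(c) sonority 2-2-1-2: ill-formed.
(d) sonority 4-2-3-2: ill-formed.
(e) sonority 2-4-2: ill-formed.

0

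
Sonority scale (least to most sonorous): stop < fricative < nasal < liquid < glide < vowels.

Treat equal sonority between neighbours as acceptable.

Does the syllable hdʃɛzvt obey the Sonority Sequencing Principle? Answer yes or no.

Onset: /h/ is a fricative (sonority 2), /d/ is a stop (sonority 1), /ʃ/ is a fricative (sonority 2); then the nucleus /ɛ/ (sonority 6).
Onset profile 2-1-2-6 — does not rise throughout.
Coda: /z/ is a fricative (sonority 2), /v/ is a fricative (sonority 2), /t/ is a stop (sonority 1).
Coda profile 6-2-2-1 — falls from the nucleus.

no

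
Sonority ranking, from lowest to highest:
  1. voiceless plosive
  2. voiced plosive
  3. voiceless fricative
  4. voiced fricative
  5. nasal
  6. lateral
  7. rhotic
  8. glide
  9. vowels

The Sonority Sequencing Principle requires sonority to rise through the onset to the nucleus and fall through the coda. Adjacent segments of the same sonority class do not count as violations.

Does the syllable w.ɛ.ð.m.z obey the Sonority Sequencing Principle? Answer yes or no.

no

Onset: /w/ is a glide (sonority 8); then the nucleus /ɛ/ (sonority 9).
Onset profile 8-9 — rises to the nucleus.
Coda: /ð/ is a voiced fricative (sonority 4), /m/ is a nasal (sonority 5), /z/ is a voiced fricative (sonority 4).
Coda profile 9-4-5-4 — does not fall throughout.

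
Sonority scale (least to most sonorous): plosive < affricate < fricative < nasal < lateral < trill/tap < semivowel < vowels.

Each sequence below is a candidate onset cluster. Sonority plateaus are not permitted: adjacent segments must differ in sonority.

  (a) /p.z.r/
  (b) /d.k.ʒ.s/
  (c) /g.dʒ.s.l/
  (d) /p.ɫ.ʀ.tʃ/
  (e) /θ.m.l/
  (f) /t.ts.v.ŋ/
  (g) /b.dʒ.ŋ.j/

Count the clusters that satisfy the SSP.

(a) 1-3-6 → obeys
(b) 1-1-3-3 → violates
(c) 1-2-3-5 → obeys
(d) 1-5-6-2 → violates
(e) 3-4-5 → obeys
(f) 1-2-3-4 → obeys
(g) 1-2-4-7 → obeys

5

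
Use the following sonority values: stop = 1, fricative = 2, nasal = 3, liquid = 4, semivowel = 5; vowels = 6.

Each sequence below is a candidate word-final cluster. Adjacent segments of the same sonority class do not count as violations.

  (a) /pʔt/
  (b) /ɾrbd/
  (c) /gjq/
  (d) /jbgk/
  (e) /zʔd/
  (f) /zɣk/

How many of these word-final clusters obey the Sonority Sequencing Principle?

(a) 1-1-1 → obeys
(b) 4-4-1-1 → obeys
(c) 1-5-1 → violates
(d) 5-1-1-1 → obeys
(e) 2-1-1 → obeys
(f) 2-2-1 → obeys

5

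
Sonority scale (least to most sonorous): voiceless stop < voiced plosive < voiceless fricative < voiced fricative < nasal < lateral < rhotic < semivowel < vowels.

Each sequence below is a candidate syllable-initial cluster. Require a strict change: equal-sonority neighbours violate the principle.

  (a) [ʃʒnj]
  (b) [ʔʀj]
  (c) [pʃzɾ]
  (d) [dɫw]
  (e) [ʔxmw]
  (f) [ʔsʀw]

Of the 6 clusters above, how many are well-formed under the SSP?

6

(a) [ʃʒnj]: profile 3-4-5-8 — obeys.
(b) [ʔʀj]: profile 1-7-8 — obeys.
(c) [pʃzɾ]: profile 1-3-4-7 — obeys.
(d) [dɫw]: profile 2-6-8 — obeys.
(e) [ʔxmw]: profile 1-3-5-8 — obeys.
(f) [ʔsʀw]: profile 1-3-7-8 — obeys.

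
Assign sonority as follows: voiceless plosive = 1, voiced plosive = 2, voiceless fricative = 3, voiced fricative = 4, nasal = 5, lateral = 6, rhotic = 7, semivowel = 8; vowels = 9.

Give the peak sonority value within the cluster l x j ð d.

/l/ — lateral, sonority 6.
/x/ — voiceless fricative, sonority 3.
/j/ — semivowel, sonority 8.
/ð/ — voiced fricative, sonority 4.
/d/ — voiced plosive, sonority 2.
The maximum is 8.

8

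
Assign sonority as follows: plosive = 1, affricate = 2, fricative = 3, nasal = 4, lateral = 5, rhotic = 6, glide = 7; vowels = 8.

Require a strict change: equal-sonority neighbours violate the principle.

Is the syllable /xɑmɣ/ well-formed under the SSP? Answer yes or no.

yes

Onset: /x/ is a fricative (sonority 3); then the nucleus /ɑ/ (sonority 8).
Onset profile 3-8 — rises to the nucleus.
Coda: /m/ is a nasal (sonority 4), /ɣ/ is a fricative (sonority 3).
Coda profile 8-4-3 — falls from the nucleus.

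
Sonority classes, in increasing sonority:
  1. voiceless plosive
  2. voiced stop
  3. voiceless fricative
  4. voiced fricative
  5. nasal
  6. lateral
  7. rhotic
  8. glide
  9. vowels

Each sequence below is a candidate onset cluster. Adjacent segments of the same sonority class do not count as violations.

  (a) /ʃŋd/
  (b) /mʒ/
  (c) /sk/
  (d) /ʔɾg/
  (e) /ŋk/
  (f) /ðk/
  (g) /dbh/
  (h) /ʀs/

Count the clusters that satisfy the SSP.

(a) /ʃŋd/: profile 3-5-2 — violates.
(b) /mʒ/: profile 5-4 — violates.
(c) /sk/: profile 3-1 — violates.
(d) /ʔɾg/: profile 1-7-2 — violates.
(e) /ŋk/: profile 5-1 — violates.
(f) /ðk/: profile 4-1 — violates.
(g) /dbh/: profile 2-2-3 — obeys.
(h) /ʀs/: profile 7-3 — violates.

1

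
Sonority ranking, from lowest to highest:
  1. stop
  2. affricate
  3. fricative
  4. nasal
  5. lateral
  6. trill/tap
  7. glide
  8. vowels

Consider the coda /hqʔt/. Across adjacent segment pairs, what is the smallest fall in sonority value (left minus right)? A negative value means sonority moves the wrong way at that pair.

/h/: fricative = 3.
/q/: stop = 1.
/ʔ/: stop = 1.
/t/: stop = 1.
/h/→/q/: change +2.
/q/→/ʔ/: change +0.
/ʔ/→/t/: change +0.
Minimum = 0.

0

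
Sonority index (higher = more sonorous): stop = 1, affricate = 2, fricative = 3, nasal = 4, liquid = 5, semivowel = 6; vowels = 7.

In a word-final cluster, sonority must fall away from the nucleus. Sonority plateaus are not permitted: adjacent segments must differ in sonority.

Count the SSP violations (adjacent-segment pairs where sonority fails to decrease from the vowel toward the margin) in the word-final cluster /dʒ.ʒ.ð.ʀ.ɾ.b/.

4

/dʒ/ is an affricate (sonority 2).
/ʒ/ is a fricative (sonority 3).
/ð/ is a fricative (sonority 3).
/ʀ/ is a liquid (sonority 5).
/ɾ/ is a liquid (sonority 5).
/b/ is a stop (sonority 1).
/dʒ/→/ʒ/: 2→3 (does not fall) — violation.
/ʒ/→/ð/: 3→3 (plateau) — violation.
/ð/→/ʀ/: 3→5 (does not fall) — violation.
/ʀ/→/ɾ/: 5→5 (plateau) — violation.
/ɾ/→/b/: 5→1 (falls) — ok.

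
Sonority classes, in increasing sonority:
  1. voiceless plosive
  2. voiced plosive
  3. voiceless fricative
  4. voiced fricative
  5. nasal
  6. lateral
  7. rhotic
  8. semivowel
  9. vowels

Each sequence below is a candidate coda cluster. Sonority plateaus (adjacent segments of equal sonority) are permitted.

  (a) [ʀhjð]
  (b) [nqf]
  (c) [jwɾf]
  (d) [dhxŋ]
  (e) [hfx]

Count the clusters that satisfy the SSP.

2

(a) sonority 7-3-8-4: ill-formed.
(b) sonority 5-1-3: ill-formed.
(c) sonority 8-8-7-3: well-formed.
(d) sonority 2-3-3-5: ill-formed.
(e) sonority 3-3-3: well-formed.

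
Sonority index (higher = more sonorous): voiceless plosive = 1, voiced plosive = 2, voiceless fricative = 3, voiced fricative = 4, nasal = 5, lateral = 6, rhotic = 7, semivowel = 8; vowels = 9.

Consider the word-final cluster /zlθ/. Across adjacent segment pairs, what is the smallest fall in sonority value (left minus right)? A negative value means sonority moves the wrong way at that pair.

/z/ is a voiced fricative (sonority 4).
/l/ is a lateral (sonority 6).
/θ/ is a voiceless fricative (sonority 3).
/z/→/l/: change -2.
/l/→/θ/: change +3.
Minimum = -2.

-2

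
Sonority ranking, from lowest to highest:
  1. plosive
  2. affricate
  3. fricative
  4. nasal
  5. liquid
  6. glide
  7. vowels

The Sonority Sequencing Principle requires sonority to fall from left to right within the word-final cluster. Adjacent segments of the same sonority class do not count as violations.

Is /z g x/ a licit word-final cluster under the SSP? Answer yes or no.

/z/ — fricative, sonority 3.
/g/ — plosive, sonority 1.
/x/ — fricative, sonority 3.
The profile is 3-1-3. Between /g/ (1) and /x/ (3) sonority does not fall, so the cluster violates the SSP.

no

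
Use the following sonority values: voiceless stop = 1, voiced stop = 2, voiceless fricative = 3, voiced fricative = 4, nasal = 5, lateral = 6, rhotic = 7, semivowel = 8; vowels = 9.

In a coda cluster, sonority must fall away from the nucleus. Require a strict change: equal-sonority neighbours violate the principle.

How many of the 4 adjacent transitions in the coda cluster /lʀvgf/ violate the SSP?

/l/ — lateral, sonority 6.
/ʀ/ — rhotic, sonority 7.
/v/ — voiced fricative, sonority 4.
/g/ — voiced stop, sonority 2.
/f/ — voiceless fricative, sonority 3.
/l/→/ʀ/: 6→7 (does not fall) — violation.
/ʀ/→/v/: 7→4 (falls) — ok.
/v/→/g/: 4→2 (falls) — ok.
/g/→/f/: 2→3 (does not fall) — violation.

2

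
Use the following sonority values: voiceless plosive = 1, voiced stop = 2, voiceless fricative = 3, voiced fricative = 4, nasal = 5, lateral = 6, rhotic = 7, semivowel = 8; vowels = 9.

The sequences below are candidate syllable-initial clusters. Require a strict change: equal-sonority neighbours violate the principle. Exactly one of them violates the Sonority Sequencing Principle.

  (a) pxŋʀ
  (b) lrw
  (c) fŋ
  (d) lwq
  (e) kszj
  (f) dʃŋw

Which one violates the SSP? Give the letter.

d

(a) 1-3-5-7 → obeys
(b) 6-7-8 → obeys
(c) 3-5 → obeys
(d) 6-8-1 → violates
(e) 1-3-4-8 → obeys
(f) 2-3-5-8 → obeys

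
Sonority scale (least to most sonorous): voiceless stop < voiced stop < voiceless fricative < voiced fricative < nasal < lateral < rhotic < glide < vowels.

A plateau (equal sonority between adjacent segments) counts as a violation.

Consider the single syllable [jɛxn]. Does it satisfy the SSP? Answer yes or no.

Onset: /j/ is a glide (sonority 8); then the nucleus /ɛ/ (sonority 9).
Onset profile 8-9 — rises to the nucleus.
Coda: /x/ is a voiceless fricative (sonority 3), /n/ is a nasal (sonority 5).
Coda profile 9-3-5 — does not strictly fall throughout.

no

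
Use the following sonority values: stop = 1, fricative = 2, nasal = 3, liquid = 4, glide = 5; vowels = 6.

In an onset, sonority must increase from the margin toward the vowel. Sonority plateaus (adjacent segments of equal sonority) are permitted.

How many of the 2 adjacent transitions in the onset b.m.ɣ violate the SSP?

1

/b/ — stop, sonority 1.
/m/ — nasal, sonority 3.
/ɣ/ — fricative, sonority 2.
/b/→/m/: 1→3 (rises) — ok.
/m/→/ɣ/: 3→2 (does not rise) — violation.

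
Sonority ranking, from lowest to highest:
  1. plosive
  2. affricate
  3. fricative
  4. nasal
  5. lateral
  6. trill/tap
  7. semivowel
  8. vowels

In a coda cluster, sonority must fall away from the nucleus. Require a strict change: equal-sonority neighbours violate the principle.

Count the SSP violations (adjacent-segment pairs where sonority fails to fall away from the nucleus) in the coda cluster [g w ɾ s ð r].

3

/g/ is a plosive (sonority 1).
/w/ is a semivowel (sonority 7).
/ɾ/ is a trill/tap (sonority 6).
/s/ is a fricative (sonority 3).
/ð/ is a fricative (sonority 3).
/r/ is a trill/tap (sonority 6).
/g/→/w/: 1→7 (does not fall) — violation.
/w/→/ɾ/: 7→6 (falls) — ok.
/ɾ/→/s/: 6→3 (falls) — ok.
/s/→/ð/: 3→3 (plateau) — violation.
/ð/→/r/: 3→6 (does not fall) — violation.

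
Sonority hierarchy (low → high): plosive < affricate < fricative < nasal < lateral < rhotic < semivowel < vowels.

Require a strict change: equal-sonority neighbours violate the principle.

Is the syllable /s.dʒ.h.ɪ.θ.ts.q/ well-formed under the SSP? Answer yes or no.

no

Onset: /s/ is a fricative (sonority 3), /dʒ/ is an affricate (sonority 2), /h/ is a fricative (sonority 3); then the nucleus /ɪ/ (sonority 8).
Onset profile 3-2-3-8 — does not strictly rise throughout.
Coda: /θ/ is a fricative (sonority 3), /ts/ is an affricate (sonority 2), /q/ is a plosive (sonority 1).
Coda profile 8-3-2-1 — falls from the nucleus.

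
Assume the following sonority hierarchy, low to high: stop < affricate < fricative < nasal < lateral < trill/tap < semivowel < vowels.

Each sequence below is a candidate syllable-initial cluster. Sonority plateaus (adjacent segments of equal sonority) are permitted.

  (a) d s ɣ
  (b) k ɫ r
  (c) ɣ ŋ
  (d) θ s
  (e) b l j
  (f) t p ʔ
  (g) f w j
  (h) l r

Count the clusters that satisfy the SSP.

(a) d s ɣ: profile 1-3-3 — obeys.
(b) k ɫ r: profile 1-5-6 — obeys.
(c) ɣ ŋ: profile 3-4 — obeys.
(d) θ s: profile 3-3 — obeys.
(e) b l j: profile 1-5-7 — obeys.
(f) t p ʔ: profile 1-1-1 — obeys.
(g) f w j: profile 3-7-7 — obeys.
(h) l r: profile 5-6 — obeys.

8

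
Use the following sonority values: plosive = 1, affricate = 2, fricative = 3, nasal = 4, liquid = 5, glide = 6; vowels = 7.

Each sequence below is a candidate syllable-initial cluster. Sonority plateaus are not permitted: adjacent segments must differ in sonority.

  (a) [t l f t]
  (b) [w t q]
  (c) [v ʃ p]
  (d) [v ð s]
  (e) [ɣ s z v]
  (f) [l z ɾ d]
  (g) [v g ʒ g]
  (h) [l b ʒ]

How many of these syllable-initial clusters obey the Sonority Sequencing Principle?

0

(a) 1-5-3-1 → violates
(b) 6-1-1 → violates
(c) 3-3-1 → violates
(d) 3-3-3 → violates
(e) 3-3-3-3 → violates
(f) 5-3-5-1 → violates
(g) 3-1-3-1 → violates
(h) 5-1-3 → violates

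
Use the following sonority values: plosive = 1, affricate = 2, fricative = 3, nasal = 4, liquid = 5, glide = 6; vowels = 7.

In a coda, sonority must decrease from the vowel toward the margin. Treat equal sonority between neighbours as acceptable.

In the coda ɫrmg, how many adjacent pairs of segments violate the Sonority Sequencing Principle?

/ɫ/ — liquid, sonority 5.
/r/ — liquid, sonority 5.
/m/ — nasal, sonority 4.
/g/ — plosive, sonority 1.
/ɫ/→/r/: 5→5 (plateau, allowed) — ok.
/r/→/m/: 5→4 (falls) — ok.
/m/→/g/: 4→1 (falls) — ok.

0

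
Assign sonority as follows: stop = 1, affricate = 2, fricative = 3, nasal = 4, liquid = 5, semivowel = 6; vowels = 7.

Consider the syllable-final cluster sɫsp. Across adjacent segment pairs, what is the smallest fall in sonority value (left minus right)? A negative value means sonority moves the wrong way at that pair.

/s/ — fricative, sonority 3.
/ɫ/ — liquid, sonority 5.
/s/ — fricative, sonority 3.
/p/ — stop, sonority 1.
/s/→/ɫ/: change -2.
/ɫ/→/s/: change +2.
/s/→/p/: change +2.
Minimum = -2.

-2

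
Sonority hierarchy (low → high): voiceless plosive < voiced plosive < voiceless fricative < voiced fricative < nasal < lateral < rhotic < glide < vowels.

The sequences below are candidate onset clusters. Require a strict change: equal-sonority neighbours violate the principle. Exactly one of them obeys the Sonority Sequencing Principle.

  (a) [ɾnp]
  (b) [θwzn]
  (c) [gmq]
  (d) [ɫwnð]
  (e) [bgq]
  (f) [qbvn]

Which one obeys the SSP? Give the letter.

f

(a) 7-5-1 → violates
(b) 3-8-4-5 → violates
(c) 2-5-1 → violates
(d) 6-8-5-4 → violates
(e) 2-2-1 → violates
(f) 1-2-4-5 → obeys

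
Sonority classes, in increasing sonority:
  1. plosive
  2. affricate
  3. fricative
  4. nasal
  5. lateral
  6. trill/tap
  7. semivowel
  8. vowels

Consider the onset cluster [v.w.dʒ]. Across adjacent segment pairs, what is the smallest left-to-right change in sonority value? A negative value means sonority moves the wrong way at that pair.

/v/ — fricative, sonority 3.
/w/ — semivowel, sonority 7.
/dʒ/ — affricate, sonority 2.
/v/→/w/: change +4.
/w/→/dʒ/: change -5.
Minimum = -5.

-5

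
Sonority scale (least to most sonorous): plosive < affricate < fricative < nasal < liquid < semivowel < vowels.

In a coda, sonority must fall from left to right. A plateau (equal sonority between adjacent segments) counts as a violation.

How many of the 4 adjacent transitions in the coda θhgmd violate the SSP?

/θ/ — fricative, sonority 3.
/h/ — fricative, sonority 3.
/g/ — plosive, sonority 1.
/m/ — nasal, sonority 4.
/d/ — plosive, sonority 1.
/θ/→/h/: 3→3 (plateau) — violation.
/h/→/g/: 3→1 (falls) — ok.
/g/→/m/: 1→4 (does not fall) — violation.
/m/→/d/: 4→1 (falls) — ok.

2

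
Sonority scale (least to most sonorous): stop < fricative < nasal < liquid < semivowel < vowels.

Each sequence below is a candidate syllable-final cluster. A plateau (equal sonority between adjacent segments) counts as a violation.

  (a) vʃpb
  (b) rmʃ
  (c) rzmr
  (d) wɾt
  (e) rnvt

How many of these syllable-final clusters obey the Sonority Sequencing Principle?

3

(a) 2-2-1-1 → violates
(b) 4-3-2 → obeys
(c) 4-2-3-4 → violates
(d) 5-4-1 → obeys
(e) 4-3-2-1 → obeys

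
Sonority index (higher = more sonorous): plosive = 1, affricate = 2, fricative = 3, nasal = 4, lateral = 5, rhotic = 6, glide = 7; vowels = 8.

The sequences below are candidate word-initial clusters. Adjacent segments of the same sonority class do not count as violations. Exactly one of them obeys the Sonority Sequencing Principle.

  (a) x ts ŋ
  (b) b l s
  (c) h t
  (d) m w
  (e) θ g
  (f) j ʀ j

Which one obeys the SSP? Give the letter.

(a) x ts ŋ: profile 3-2-4 — violates.
(b) b l s: profile 1-5-3 — violates.
(c) h t: profile 3-1 — violates.
(d) m w: profile 4-7 — obeys.
(e) θ g: profile 3-1 — violates.
(f) j ʀ j: profile 7-6-7 — violates.

d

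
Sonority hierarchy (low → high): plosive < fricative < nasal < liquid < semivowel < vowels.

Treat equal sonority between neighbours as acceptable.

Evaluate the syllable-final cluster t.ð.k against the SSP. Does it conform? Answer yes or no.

no

/t/ — plosive, sonority 1.
/ð/ — fricative, sonority 2.
/k/ — plosive, sonority 1.
The profile is 1-2-1. Between /t/ (1) and /ð/ (2) sonority does not fall, so the cluster violates the SSP.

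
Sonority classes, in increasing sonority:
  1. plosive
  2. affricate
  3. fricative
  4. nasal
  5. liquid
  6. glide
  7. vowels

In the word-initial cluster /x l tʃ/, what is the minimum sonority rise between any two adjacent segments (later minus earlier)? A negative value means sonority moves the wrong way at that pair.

/x/: fricative = 3.
/l/: liquid = 5.
/tʃ/: affricate = 2.
/x/→/l/: change +2.
/l/→/tʃ/: change -3.
Minimum = -3.

-3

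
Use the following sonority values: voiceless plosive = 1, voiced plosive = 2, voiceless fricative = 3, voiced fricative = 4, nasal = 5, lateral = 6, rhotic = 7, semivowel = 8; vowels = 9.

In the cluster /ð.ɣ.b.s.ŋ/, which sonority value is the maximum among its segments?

/ð/ is a voiced fricative (sonority 4).
/ɣ/ is a voiced fricative (sonority 4).
/b/ is a voiced plosive (sonority 2).
/s/ is a voiceless fricative (sonority 3).
/ŋ/ is a nasal (sonority 5).
The maximum is 5.

5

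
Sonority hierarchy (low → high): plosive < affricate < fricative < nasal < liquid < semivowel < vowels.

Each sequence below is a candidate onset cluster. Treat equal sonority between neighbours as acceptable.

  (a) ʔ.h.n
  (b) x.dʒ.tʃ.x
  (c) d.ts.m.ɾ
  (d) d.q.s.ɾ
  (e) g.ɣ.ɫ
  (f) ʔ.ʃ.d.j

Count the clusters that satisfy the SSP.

4

(a) sonority 1-3-4: well-formed.
(b) sonority 3-2-2-3: ill-formed.
(c) sonority 1-2-4-5: well-formed.
(d) sonority 1-1-3-5: well-formed.
(e) sonority 1-3-5: well-formed.
(f) sonority 1-3-1-6: ill-formed.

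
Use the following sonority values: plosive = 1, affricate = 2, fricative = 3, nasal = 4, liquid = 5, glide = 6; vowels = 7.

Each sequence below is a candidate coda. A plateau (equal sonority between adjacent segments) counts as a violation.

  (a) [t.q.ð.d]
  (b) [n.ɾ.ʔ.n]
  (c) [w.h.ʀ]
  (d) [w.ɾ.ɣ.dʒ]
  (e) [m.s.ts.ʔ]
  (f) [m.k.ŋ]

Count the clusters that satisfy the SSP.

2

(a) [t.q.ð.d]: profile 1-1-3-1 — violates.
(b) [n.ɾ.ʔ.n]: profile 4-5-1-4 — violates.
(c) [w.h.ʀ]: profile 6-3-5 — violates.
(d) [w.ɾ.ɣ.dʒ]: profile 6-5-3-2 — obeys.
(e) [m.s.ts.ʔ]: profile 4-3-2-1 — obeys.
(f) [m.k.ŋ]: profile 4-1-4 — violates.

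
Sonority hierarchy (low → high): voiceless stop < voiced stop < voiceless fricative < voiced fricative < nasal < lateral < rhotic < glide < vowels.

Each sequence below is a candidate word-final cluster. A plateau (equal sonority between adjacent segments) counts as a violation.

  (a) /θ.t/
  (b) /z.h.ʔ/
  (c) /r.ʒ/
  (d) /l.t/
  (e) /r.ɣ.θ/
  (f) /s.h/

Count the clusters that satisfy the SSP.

5

(a) 3-1 → obeys
(b) 4-3-1 → obeys
(c) 7-4 → obeys
(d) 6-1 → obeys
(e) 7-4-3 → obeys
(f) 3-3 → violates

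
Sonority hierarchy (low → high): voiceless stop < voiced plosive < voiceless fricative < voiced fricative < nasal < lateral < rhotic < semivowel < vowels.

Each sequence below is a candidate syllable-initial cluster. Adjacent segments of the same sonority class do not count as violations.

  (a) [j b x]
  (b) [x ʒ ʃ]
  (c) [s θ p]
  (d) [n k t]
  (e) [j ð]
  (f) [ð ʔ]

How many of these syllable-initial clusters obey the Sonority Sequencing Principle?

0

(a) sonority 8-2-3: ill-formed.
(b) sonority 3-4-3: ill-formed.
(c) sonority 3-3-1: ill-formed.
(d) sonority 5-1-1: ill-formed.
(e) sonority 8-4: ill-formed.
(f) sonority 4-1: ill-formed.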